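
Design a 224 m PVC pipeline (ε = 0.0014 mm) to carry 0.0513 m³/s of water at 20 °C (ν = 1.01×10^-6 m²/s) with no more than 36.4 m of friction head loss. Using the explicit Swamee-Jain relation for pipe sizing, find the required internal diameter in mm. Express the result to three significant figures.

D ≈ 113 mm

Swamee-Jain (Type III): D = 0.66·[ε^1.25·(LQ²/(gh_f))^4.75 + ν·Q^9.4·(L/(gh_f))^5.2]^0.04
LQ²/(gh_f) = 0.001651; L/(gh_f) = 0.6273
Term 1 = ε^1.25·(…)^4.75 = 2.93×10^-21; Term 2 = ν·Q^9.4·(…)^5.2 = 6.70×10^-20
D = 0.66·(2.93×10^-21 + 6.70×10^-20)^0.04 = 0.1131 m = 113 mm
Check: V = 5.11 m/s, Re = 5.72×10^5, f = 0.01300, h_f = 34.3 m ≈ 36.4 m ✓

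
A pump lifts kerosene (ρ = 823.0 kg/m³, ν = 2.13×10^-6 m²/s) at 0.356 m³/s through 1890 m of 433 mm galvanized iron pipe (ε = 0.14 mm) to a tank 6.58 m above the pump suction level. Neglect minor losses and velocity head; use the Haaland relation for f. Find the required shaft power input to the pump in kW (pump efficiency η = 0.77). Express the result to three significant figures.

V = 4Q/(πD²) = 2.418 m/s; Re = 4.91×10^5; ε/D = 3.23×10^-4; f = 0.01636
h_f = f(L/D)V²/2g = 21.27 m
Total head H = z + h_f = 6.58 + 21.27 = 27.85 m
P_hyd = ρgQH = 823.0·9.81·0.356·27.85 = 80.04 kW
P_shaft = P_hyd/η = 80.04/0.77 = 104.0 kW

P_shaft ≈ 104 kW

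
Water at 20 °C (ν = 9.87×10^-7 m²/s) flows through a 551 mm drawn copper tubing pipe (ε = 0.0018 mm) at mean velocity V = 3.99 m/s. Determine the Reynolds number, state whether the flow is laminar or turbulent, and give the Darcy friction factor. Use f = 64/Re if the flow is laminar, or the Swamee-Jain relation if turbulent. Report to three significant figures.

Re = VD/ν = 3.990·0.551/9.87×10^-7 = 2.23×10^6
Re > 4000 → turbulent; ε/D = 3.27×10^-6
Swamee-Jain: f = 0.01032

Re ≈ 2.23×10^6; turbulent; f ≈ 0.0103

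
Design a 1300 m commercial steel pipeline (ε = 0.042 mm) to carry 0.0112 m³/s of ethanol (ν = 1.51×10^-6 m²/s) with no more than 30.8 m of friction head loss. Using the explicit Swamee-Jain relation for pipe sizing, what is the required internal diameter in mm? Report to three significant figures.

Swamee-Jain (Type III): D = 0.66·[ε^1.25·(LQ²/(gh_f))^4.75 + ν·Q^9.4·(L/(gh_f))^5.2]^0.04
LQ²/(gh_f) = 5.397×10^-4; L/(gh_f) = 4.303
Term 1 = ε^1.25·(…)^4.75 = 1.02×10^-21; Term 2 = ν·Q^9.4·(…)^5.2 = 1.37×10^-21
D = 0.66·(1.02×10^-21 + 1.37×10^-21)^0.04 = 0.09878 m = 98.8 mm
Check: V = 1.46 m/s, Re = 9.56×10^4, f = 0.02021, h_f = 29.0 m ≈ 30.8 m ✓

D ≈ 98.8 mm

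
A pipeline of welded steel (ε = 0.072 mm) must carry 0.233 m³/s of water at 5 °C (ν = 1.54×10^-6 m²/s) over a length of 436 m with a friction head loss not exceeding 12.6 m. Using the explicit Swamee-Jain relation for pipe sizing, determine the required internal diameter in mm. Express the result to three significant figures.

Swamee-Jain (Type III): D = 0.66·[ε^1.25·(LQ²/(gh_f))^4.75 + ν·Q^9.4·(L/(gh_f))^5.2]^0.04
LQ²/(gh_f) = 0.1915; L/(gh_f) = 3.527
Term 1 = ε^1.25·(…)^4.75 = 2.58×10^-9; Term 2 = ν·Q^9.4·(…)^5.2 = 1.22×10^-9
D = 0.66·(2.58×10^-9 + 1.22×10^-9)^0.04 = 0.3039 m = 304 mm
Check: V = 3.21 m/s, Re = 6.34×10^5, f = 0.01557, h_f = 11.7 m ≈ 12.6 m ✓

D ≈ 304 mm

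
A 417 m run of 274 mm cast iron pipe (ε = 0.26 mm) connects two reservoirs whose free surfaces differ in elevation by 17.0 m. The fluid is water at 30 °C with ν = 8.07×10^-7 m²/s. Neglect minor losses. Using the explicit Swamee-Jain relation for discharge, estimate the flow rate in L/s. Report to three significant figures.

Swamee-Jain (Type II): Q = -0.965·√(gD⁵h_f/L)·ln[ε/(3.7D) + √(3.17ν²L/(gD³h_f))]
√(gD⁵h_f/L) = √(9.81·0.274⁵·17.0/417) = 0.02485
ε/(3.7D) = 2.56×10^-4; √(3.17ν²L/(gD³h_f)) = 1.58×10^-5
Q = -0.965·0.02485·ln(2.723×10^-4) = 0.1969 m³/s
Check: V = 3.34 m/s, Re = 1.13×10^6, f = 0.01975, h_f = 17.1 m ≈ 17.0 m ✓

Q ≈ 197 L/s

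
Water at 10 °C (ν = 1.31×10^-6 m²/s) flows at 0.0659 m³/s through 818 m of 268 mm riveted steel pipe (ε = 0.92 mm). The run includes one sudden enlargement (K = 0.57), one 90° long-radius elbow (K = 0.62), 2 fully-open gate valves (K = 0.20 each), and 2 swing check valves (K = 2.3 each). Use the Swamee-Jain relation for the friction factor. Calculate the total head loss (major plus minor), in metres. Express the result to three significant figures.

H_L ≈ 6.35 m

V = 4Q/(πD²) = 1.168 m/s; V²/2g = 0.06956 m
Re = 2.39×10^5, ε/D = 0.00343 → f = 0.02786 (Swamee-Jain)
Major: h_f = f(L/D)·V²/2g = 0.02786·3052·0.06956 = 5.916 m
Minor: ΣK = 6.19; h_m = ΣK·V²/2g = 0.4306 m
Total H_L = 5.916 + 0.4306 = 6.346 m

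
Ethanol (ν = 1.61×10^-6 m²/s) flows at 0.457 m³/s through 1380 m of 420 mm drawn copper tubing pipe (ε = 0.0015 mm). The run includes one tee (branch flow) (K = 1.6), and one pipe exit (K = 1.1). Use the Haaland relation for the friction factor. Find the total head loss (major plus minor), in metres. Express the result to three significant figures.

H_L ≈ 23.3 m

V = 4Q/(πD²) = 3.299 m/s; V²/2g = 0.5546 m
Re = 8.61×10^5, ε/D = 3.57×10^-6 → f = 0.01194 (Haaland)
Major: h_f = f(L/D)·V²/2g = 0.01194·3286·0.5546 = 21.75 m
Minor: ΣK = 2.70; h_m = ΣK·V²/2g = 1.497 m
Total H_L = 21.75 + 1.497 = 23.25 m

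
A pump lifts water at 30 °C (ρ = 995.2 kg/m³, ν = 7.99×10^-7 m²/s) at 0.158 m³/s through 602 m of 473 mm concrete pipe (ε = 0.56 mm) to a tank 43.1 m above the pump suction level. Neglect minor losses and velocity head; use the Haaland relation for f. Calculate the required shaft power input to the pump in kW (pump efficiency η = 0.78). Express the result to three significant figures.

V = 4Q/(πD²) = 0.8992 m/s; Re = 5.32×10^5; ε/D = 0.00118; f = 0.02095
h_f = f(L/D)V²/2g = 1.099 m
Total head H = z + h_f = 43.1 + 1.099 = 44.20 m
P_hyd = ρgQH = 995.2·9.81·0.158·44.20 = 68.18 kW
P_shaft = P_hyd/η = 68.18/0.78 = 87.41 kW

P_shaft ≈ 87.4 kW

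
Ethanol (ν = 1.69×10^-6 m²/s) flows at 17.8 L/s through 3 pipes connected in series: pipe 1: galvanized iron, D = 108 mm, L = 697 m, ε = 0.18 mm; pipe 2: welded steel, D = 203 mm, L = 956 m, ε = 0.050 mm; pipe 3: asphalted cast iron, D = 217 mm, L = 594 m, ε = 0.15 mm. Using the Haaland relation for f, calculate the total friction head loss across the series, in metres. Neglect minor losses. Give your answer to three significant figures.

H ≈ 31.7 m

Pipe 1: V = 1.943 m/s, Re = 1.24×10^5, ε/D = 0.00167, f = 0.02375, h_1 = f(L/D)V²/2g = 29.50 m
Pipe 2: V = 0.5500 m/s, Re = 6.61×10^4, ε/D = 2.46×10^-4, f = 0.02035, h_2 = f(L/D)V²/2g = 1.478 m
Pipe 3: V = 0.4813 m/s, Re = 6.18×10^4, ε/D = 6.91×10^-4, f = 0.02213, h_3 = f(L/D)V²/2g = 0.7152 m
Series → Q common, losses add: H = Σh = 31.69 m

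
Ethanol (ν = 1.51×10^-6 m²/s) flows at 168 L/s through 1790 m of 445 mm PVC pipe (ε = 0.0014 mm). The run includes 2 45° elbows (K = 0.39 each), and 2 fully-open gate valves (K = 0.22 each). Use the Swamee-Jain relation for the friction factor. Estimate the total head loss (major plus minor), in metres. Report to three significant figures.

H_L ≈ 3.48 m

V = 4Q/(πD²) = 1.080 m/s; V²/2g = 0.05947 m
Re = 3.18×10^5, ε/D = 3.15×10^-6 → f = 0.01425 (Swamee-Jain)
Major: h_f = f(L/D)·V²/2g = 0.01425·4022·0.05947 = 3.410 m
Minor: ΣK = 1.22; h_m = ΣK·V²/2g = 0.07255 m
Total H_L = 3.410 + 0.07255 = 3.482 m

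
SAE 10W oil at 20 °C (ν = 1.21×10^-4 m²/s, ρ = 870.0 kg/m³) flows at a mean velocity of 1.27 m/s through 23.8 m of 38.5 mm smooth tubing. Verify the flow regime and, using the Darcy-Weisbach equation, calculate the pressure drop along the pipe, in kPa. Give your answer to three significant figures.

Re = VD/ν = 1.27·0.03850/1.21×10^-4 = 404 → laminar (Re < 2300)
f = 64/Re = 0.1584
h_f = f(L/D)V²/(2g) = 0.1584·(23.8/0.03850)·1.27²/(2·9.81) = 8.049 m
Δp = ρg·h_f = 870.0·9.81·8.049 = 68.69 kPa

Δp ≈ 68.7 kPa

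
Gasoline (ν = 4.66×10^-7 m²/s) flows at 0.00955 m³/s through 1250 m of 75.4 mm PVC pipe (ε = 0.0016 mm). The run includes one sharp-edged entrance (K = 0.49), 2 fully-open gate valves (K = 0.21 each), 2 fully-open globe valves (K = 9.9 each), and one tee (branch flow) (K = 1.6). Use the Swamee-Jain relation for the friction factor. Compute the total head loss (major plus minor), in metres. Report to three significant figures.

V = 4Q/(πD²) = 2.139 m/s; V²/2g = 0.2332 m
Re = 3.46×10^5, ε/D = 2.12×10^-5 → f = 0.01427 (Swamee-Jain)
Major: h_f = f(L/D)·V²/2g = 0.01427·16578·0.2332 = 55.14 m
Minor: ΣK = 22.3; h_m = ΣK·V²/2g = 5.202 m
Total H_L = 55.14 + 5.202 = 60.34 m

H_L ≈ 60.3 m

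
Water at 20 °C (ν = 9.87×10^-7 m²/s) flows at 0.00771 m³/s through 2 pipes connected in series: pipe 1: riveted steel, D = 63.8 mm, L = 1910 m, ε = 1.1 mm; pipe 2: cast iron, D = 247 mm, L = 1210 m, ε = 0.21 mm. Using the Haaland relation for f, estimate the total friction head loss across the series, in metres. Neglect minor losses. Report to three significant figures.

H ≈ 411 m

Pipe 1: V = 2.412 m/s, Re = 1.56×10^5, ε/D = 0.0172, f = 0.04634, h_1 = f(L/D)V²/2g = 411.3 m
Pipe 2: V = 0.1609 m/s, Re = 4.03×10^4, ε/D = 8.50×10^-4, f = 0.02408, h_2 = f(L/D)V²/2g = 0.1556 m
Series → Q common, losses add: H = Σh = 411.4 m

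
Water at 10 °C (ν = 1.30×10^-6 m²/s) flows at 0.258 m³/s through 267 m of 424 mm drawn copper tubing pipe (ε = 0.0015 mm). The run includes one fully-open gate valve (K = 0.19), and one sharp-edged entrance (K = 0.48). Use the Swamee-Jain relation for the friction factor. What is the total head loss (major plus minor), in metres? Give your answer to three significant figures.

H_L ≈ 1.48 m

V = 4Q/(πD²) = 1.827 m/s; V²/2g = 0.1702 m
Re = 5.96×10^5, ε/D = 3.54×10^-6 → f = 0.01275 (Swamee-Jain)
Major: h_f = f(L/D)·V²/2g = 0.01275·629.7·0.1702 = 1.367 m
Minor: ΣK = 0.670; h_m = ΣK·V²/2g = 0.1140 m
Total H_L = 1.367 + 0.1140 = 1.481 m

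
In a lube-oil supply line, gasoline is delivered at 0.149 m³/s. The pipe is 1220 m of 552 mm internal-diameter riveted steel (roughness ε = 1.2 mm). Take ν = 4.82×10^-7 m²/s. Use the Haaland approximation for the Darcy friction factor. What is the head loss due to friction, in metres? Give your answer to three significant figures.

h_f ≈ 1.06 m

V = 4Q/(πD²) = 4·0.149/(π·0.552²) = 0.6226 m/s
Re = VD/ν = 0.6226·0.552/4.82×10^-7 = 7.13×10^5 → turbulent
ε/D = 1.2/552 = 0.00217
Haaland: f = 0.02421
h_f = f(L/D)V²/(2g) = 0.02421·(1220/0.552)·0.6226²/(2·9.81) = 1.057 m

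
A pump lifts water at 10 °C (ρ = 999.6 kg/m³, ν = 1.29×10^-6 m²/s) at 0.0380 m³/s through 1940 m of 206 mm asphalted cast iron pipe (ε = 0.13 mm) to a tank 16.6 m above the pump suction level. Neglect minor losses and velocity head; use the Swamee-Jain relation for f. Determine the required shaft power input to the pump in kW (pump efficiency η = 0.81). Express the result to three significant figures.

V = 4Q/(πD²) = 1.140 m/s; Re = 1.82×10^5; ε/D = 6.31×10^-4; f = 0.01974
h_f = f(L/D)V²/2g = 12.32 m
Total head H = z + h_f = 16.6 + 12.32 = 28.92 m
P_hyd = ρgQH = 999.6·9.81·0.0380·28.92 = 10.78 kW
P_shaft = P_hyd/η = 10.78/0.81 = 13.30 kW

P_shaft ≈ 13.3 kW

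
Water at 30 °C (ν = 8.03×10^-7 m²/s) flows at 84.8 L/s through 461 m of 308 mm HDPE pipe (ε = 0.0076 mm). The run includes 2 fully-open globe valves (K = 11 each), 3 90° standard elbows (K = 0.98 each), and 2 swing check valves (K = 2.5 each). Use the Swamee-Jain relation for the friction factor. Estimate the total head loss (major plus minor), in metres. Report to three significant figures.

H_L ≈ 3.34 m

V = 4Q/(πD²) = 1.138 m/s; V²/2g = 0.06603 m
Re = 4.37×10^5, ε/D = 2.47×10^-5 → f = 0.01377 (Swamee-Jain)
Major: h_f = f(L/D)·V²/2g = 0.01377·1497·0.06603 = 1.361 m
Minor: ΣK = 29.9; h_m = ΣK·V²/2g = 1.977 m
Total H_L = 1.361 + 1.977 = 3.338 m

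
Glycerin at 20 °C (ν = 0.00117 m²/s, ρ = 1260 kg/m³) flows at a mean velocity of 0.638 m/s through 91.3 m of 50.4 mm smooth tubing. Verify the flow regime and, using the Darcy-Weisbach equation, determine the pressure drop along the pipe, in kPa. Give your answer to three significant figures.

Δp ≈ 1080 kPa

Re = VD/ν = 0.638·0.05040/0.00117 = 27.5 → laminar (Re < 2300)
f = 64/Re = 2.329
h_f = f(L/D)V²/(2g) = 2.329·(91.3/0.05040)·0.638²/(2·9.81) = 87.52 m
Δp = ρg·h_f = 1260·9.81·87.52 = 1082 kPa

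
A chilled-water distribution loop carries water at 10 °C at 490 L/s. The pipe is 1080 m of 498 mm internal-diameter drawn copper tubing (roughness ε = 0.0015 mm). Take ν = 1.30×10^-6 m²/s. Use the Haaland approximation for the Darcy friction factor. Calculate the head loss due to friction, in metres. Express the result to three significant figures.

h_f ≈ 8.19 m

V = 4Q/(πD²) = 4·0.490/(π·0.498²) = 2.516 m/s
Re = VD/ν = 2.516·0.498/1.30×10^-6 = 9.64×10^5 → turbulent
ε/D = 0.0015/498 = 3.01×10^-6
Haaland: f = 0.01171
h_f = f(L/D)V²/(2g) = 0.01171·(1080/0.498)·2.516²/(2·9.81) = 8.189 m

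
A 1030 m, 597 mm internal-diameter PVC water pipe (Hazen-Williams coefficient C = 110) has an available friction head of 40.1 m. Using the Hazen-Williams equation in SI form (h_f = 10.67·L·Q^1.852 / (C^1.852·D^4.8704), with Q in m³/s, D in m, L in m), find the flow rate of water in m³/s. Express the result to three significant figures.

Q ≈ 1.37 m³/s

Rearranging: Q = [h_f·C^1.852·D^4.8704 / (10.67·L)]^(1/1.852)
Q = [40.1·110^1.852·0.597^4.8704 / (10.67·1030)]^0.540 = 1.367 m³/s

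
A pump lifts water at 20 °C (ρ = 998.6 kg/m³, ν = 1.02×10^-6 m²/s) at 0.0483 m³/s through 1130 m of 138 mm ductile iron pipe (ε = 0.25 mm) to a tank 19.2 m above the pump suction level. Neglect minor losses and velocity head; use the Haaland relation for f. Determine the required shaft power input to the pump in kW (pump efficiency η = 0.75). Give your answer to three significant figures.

P_shaft ≈ 76.0 kW

V = 4Q/(πD²) = 3.229 m/s; Re = 4.37×10^5; ε/D = 0.00181; f = 0.02326
h_f = f(L/D)V²/2g = 101.2 m
Total head H = z + h_f = 19.2 + 101.2 = 120.4 m
P_hyd = ρgQH = 998.6·9.81·0.0483·120.4 = 56.97 kW
P_shaft = P_hyd/η = 56.97/0.75 = 75.97 kW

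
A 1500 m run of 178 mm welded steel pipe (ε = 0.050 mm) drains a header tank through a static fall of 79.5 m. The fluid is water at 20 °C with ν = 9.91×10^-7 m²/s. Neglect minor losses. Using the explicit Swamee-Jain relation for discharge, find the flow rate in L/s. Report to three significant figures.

Swamee-Jain (Type II): Q = -0.965·√(gD⁵h_f/L)·ln[ε/(3.7D) + √(3.17ν²L/(gD³h_f))]
√(gD⁵h_f/L) = √(9.81·0.178⁵·79.5/1500) = 0.009639
ε/(3.7D) = 7.59×10^-5; √(3.17ν²L/(gD³h_f)) = 3.26×10^-5
Q = -0.965·0.009639·ln(1.085×10^-4) = 0.08491 m³/s
Check: V = 3.41 m/s, Re = 6.13×10^5, f = 0.01600, h_f = 80.0 m ≈ 79.5 m ✓

Q ≈ 84.9 L/s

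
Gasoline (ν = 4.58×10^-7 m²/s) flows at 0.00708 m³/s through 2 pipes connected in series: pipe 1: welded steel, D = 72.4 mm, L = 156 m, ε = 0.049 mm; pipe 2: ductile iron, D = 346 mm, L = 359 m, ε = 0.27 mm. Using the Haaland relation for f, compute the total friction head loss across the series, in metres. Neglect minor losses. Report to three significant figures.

Pipe 1: V = 1.720 m/s, Re = 2.72×10^5, ε/D = 6.77×10^-4, f = 0.01914, h_1 = f(L/D)V²/2g = 6.215 m
Pipe 2: V = 0.07530 m/s, Re = 5.69×10^4, ε/D = 7.80×10^-4, f = 0.02267, h_2 = f(L/D)V²/2g = 0.006799 m
Series → Q common, losses add: H = Σh = 6.222 m

H ≈ 6.22 m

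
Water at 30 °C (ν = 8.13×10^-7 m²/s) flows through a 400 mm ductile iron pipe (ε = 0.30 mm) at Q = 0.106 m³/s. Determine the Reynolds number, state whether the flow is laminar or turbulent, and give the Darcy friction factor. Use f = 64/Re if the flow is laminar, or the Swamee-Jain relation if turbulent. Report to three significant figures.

V = 4Q/(πD²) = 0.8435 m/s
Re = VD/ν = 0.8435·0.400/8.13×10^-7 = 4.15×10^5
Re > 4000 → turbulent; ε/D = 7.50×10^-4
Swamee-Jain: f = 0.01933

Re ≈ 4.15×10^5; turbulent; f ≈ 0.0193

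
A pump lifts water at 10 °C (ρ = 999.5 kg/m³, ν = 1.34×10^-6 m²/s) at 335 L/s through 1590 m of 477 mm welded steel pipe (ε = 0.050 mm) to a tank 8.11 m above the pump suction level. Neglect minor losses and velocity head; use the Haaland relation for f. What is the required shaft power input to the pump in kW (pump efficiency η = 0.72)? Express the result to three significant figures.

P_shaft ≈ 74.8 kW

V = 4Q/(πD²) = 1.875 m/s; Re = 6.67×10^5; ε/D = 1.05×10^-4; f = 0.01389
h_f = f(L/D)V²/2g = 8.291 m
Total head H = z + h_f = 8.11 + 8.291 = 16.40 m
P_hyd = ρgQH = 999.5·9.81·0.335·16.40 = 53.87 kW
P_shaft = P_hyd/η = 53.87/0.72 = 74.82 kW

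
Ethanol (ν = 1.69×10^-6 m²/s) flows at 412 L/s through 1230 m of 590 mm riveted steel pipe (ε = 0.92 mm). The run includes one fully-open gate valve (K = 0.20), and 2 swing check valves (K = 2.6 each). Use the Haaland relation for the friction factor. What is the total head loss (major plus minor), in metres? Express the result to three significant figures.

V = 4Q/(πD²) = 1.507 m/s; V²/2g = 0.1157 m
Re = 5.26×10^5, ε/D = 0.00156 → f = 0.02235 (Haaland)
Major: h_f = f(L/D)·V²/2g = 0.02235·2085·0.1157 = 5.394 m
Minor: ΣK = 5.40; h_m = ΣK·V²/2g = 0.6250 m
Total H_L = 5.394 + 0.6250 = 6.019 m

H_L ≈ 6.02 m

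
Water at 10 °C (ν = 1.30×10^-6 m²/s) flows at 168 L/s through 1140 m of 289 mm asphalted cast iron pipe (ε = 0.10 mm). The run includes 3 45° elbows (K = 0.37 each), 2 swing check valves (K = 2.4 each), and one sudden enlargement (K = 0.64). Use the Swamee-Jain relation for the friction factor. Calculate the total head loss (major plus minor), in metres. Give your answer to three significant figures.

V = 4Q/(πD²) = 2.561 m/s; V²/2g = 0.3343 m
Re = 5.69×10^5, ε/D = 3.46×10^-4 → f = 0.01660 (Swamee-Jain)
Major: h_f = f(L/D)·V²/2g = 0.01660·3945·0.3343 = 21.89 m
Minor: ΣK = 6.55; h_m = ΣK·V²/2g = 2.190 m
Total H_L = 21.89 + 2.190 = 24.08 m

H_L ≈ 24.1 m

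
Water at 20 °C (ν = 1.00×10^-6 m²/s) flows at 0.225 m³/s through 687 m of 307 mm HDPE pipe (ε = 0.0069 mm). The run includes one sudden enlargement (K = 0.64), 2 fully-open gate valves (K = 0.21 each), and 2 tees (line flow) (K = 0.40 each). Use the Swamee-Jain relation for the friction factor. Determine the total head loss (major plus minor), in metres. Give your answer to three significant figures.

H_L ≈ 13.8 m

V = 4Q/(πD²) = 3.040 m/s; V²/2g = 0.4709 m
Re = 9.33×10^5, ε/D = 2.25×10^-5 → f = 0.01225 (Swamee-Jain)
Major: h_f = f(L/D)·V²/2g = 0.01225·2238·0.4709 = 12.91 m
Minor: ΣK = 1.86; h_m = ΣK·V²/2g = 0.8759 m
Total H_L = 12.91 + 0.8759 = 13.79 m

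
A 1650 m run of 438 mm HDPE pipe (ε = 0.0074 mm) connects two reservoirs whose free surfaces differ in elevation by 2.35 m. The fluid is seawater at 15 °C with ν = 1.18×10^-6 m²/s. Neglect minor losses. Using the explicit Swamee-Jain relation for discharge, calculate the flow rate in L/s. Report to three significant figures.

Q ≈ 139 L/s

Swamee-Jain (Type II): Q = -0.965·√(gD⁵h_f/L)·ln[ε/(3.7D) + √(3.17ν²L/(gD³h_f))]
√(gD⁵h_f/L) = √(9.81·0.438⁵·2.35/1650) = 0.01501
ε/(3.7D) = 4.57×10^-6; √(3.17ν²L/(gD³h_f)) = 6.13×10^-5
Q = -0.965·0.01501·ln(6.588×10^-5) = 0.1394 m³/s
Check: V = 0.925 m/s, Re = 3.43×10^5, f = 0.01423, h_f = 2.34 m ≈ 2.35 m ✓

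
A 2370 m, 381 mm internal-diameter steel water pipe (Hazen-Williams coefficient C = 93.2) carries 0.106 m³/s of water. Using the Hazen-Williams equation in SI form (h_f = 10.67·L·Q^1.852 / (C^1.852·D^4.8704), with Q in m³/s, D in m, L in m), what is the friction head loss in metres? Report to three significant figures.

h_f = 10.67·2370·0.106^1.852 / (93.2^1.852·0.381^4.8704) = 9.806 m

h_f ≈ 9.81 m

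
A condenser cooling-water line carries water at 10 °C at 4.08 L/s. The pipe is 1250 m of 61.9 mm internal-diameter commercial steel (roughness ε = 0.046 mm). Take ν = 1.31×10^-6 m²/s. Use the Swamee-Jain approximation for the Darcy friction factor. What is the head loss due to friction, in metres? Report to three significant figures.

V = 4Q/(πD²) = 4·0.00408/(π·0.0619²) = 1.356 m/s
Re = VD/ν = 1.356·0.0619/1.31×10^-6 = 6.41×10^4 → turbulent
ε/D = 0.046/61.9 = 7.43×10^-4
Swamee-Jain: f = 0.02260
h_f = f(L/D)V²/(2g) = 0.02260·(1250/0.0619)·1.356²/(2·9.81) = 42.75 m

h_f ≈ 42.8 m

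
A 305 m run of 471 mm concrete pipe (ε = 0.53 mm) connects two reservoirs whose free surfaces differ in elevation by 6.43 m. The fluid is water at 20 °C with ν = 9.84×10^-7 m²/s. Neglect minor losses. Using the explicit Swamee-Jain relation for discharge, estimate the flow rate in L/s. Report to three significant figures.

Q ≈ 538 L/s

Swamee-Jain (Type II): Q = -0.965·√(gD⁵h_f/L)·ln[ε/(3.7D) + √(3.17ν²L/(gD³h_f))]
√(gD⁵h_f/L) = √(9.81·0.471⁵·6.43/305) = 0.06924
ε/(3.7D) = 3.04×10^-4; √(3.17ν²L/(gD³h_f)) = 1.19×10^-5
Q = -0.965·0.06924·ln(3.160×10^-4) = 0.5385 m³/s
Check: V = 3.09 m/s, Re = 1.48×10^6, f = 0.02047, h_f = 6.45 m ≈ 6.43 m ✓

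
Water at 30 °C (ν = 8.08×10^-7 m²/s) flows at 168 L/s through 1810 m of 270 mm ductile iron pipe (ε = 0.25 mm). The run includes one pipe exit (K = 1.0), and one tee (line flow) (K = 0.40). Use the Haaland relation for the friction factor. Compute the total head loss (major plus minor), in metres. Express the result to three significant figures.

V = 4Q/(πD²) = 2.934 m/s; V²/2g = 0.4388 m
Re = 9.80×10^5, ε/D = 9.26×10^-4 → f = 0.01960 (Haaland)
Major: h_f = f(L/D)·V²/2g = 0.01960·6704·0.4388 = 57.65 m
Minor: ΣK = 1.40; h_m = ΣK·V²/2g = 0.6143 m
Total H_L = 57.65 + 0.6143 = 58.27 m

H_L ≈ 58.3 m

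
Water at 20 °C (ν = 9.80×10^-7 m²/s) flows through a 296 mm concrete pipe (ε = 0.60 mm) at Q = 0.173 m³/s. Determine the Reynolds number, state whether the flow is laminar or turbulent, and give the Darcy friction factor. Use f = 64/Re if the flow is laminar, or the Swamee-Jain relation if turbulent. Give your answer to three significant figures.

Re ≈ 7.59×10^5; turbulent; f ≈ 0.0238

V = 4Q/(πD²) = 2.514 m/s
Re = VD/ν = 2.514·0.296/9.80×10^-7 = 7.59×10^5
Re > 4000 → turbulent; ε/D = 0.00203
Swamee-Jain: f = 0.02383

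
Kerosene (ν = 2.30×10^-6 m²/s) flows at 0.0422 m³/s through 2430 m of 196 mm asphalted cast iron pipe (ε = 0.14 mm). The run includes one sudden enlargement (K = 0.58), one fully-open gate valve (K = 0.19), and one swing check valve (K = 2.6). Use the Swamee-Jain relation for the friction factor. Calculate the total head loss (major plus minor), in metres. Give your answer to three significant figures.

H_L ≈ 26.2 m

V = 4Q/(πD²) = 1.399 m/s; V²/2g = 0.09971 m
Re = 1.19×10^5, ε/D = 7.14×10^-4 → f = 0.02090 (Swamee-Jain)
Major: h_f = f(L/D)·V²/2g = 0.02090·12398·0.09971 = 25.84 m
Minor: ΣK = 3.37; h_m = ΣK·V²/2g = 0.3360 m
Total H_L = 25.84 + 0.3360 = 26.17 m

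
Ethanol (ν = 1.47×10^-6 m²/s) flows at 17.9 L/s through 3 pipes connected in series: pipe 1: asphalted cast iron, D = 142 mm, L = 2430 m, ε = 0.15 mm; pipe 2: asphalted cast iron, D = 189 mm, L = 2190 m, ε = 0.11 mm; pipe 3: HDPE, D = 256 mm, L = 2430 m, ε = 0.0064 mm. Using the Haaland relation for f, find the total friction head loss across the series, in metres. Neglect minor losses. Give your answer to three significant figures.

Pipe 1: V = 1.130 m/s, Re = 1.09×10^5, ε/D = 0.00106, f = 0.02200, h_1 = f(L/D)V²/2g = 24.51 m
Pipe 2: V = 0.6380 m/s, Re = 8.20×10^4, ε/D = 5.82×10^-4, f = 0.02092, h_2 = f(L/D)V²/2g = 5.029 m
Pipe 3: V = 0.3478 m/s, Re = 6.06×10^4, ε/D = 2.50×10^-5, f = 0.01992, h_3 = f(L/D)V²/2g = 1.165 m
Series → Q common, losses add: H = Σh = 30.70 m

H ≈ 30.7 m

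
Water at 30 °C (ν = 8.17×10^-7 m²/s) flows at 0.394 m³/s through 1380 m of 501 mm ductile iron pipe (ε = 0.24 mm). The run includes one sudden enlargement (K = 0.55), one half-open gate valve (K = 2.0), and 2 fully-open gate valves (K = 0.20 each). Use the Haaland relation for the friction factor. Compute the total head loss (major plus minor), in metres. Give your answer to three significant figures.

H_L ≈ 10.1 m

V = 4Q/(πD²) = 1.999 m/s; V²/2g = 0.2036 m
Re = 1.23×10^6, ε/D = 4.79×10^-4 → f = 0.01695 (Haaland)
Major: h_f = f(L/D)·V²/2g = 0.01695·2754·0.2036 = 9.503 m
Minor: ΣK = 2.95; h_m = ΣK·V²/2g = 0.6006 m
Total H_L = 9.503 + 0.6006 = 10.10 m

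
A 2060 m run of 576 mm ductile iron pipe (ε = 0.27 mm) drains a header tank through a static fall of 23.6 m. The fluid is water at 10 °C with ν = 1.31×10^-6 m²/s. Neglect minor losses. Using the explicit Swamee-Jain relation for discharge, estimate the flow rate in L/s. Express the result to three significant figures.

Q ≈ 721 L/s

Swamee-Jain (Type II): Q = -0.965·√(gD⁵h_f/L)·ln[ε/(3.7D) + √(3.17ν²L/(gD³h_f))]
√(gD⁵h_f/L) = √(9.81·0.576⁵·23.6/2060) = 0.08441
ε/(3.7D) = 1.27×10^-4; √(3.17ν²L/(gD³h_f)) = 1.59×10^-5
Q = -0.965·0.08441·ln(1.426×10^-4) = 0.7214 m³/s
Check: V = 2.77 m/s, Re = 1.22×10^6, f = 0.01699, h_f = 23.7 m ≈ 23.6 m ✓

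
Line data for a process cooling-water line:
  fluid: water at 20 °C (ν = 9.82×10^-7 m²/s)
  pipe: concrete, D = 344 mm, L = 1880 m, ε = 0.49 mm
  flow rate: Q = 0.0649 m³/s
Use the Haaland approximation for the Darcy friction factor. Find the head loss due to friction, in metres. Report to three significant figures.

V = 4Q/(πD²) = 4·0.0649/(π·0.344²) = 0.6983 m/s
Re = VD/ν = 0.6983·0.344/9.82×10^-7 = 2.45×10^5 → turbulent
ε/D = 0.49/344 = 0.00142
Haaland: f = 0.02230
h_f = f(L/D)V²/(2g) = 0.02230·(1880/0.344)·0.6983²/(2·9.81) = 3.029 m

h_f ≈ 3.03 m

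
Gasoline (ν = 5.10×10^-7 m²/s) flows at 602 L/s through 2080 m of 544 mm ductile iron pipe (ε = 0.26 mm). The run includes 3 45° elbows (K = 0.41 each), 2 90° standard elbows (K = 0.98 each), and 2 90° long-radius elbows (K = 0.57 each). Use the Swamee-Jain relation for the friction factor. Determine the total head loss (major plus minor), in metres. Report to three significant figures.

V = 4Q/(πD²) = 2.590 m/s; V²/2g = 0.3419 m
Re = 2.76×10^6, ε/D = 4.78×10^-4 → f = 0.01679 (Swamee-Jain)
Major: h_f = f(L/D)·V²/2g = 0.01679·3824·0.3419 = 21.95 m
Minor: ΣK = 4.33; h_m = ΣK·V²/2g = 1.480 m
Total H_L = 21.95 + 1.480 = 23.43 m

H_L ≈ 23.4 m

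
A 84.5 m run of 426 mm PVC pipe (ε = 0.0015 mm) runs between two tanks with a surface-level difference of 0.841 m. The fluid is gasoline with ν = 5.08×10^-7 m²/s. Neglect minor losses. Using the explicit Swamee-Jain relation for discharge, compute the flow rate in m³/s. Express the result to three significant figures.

Q ≈ 0.407 m³/s

Swamee-Jain (Type II): Q = -0.965·√(gD⁵h_f/L)·ln[ε/(3.7D) + √(3.17ν²L/(gD³h_f))]
√(gD⁵h_f/L) = √(9.81·0.426⁵·0.841/84.5) = 0.03701
ε/(3.7D) = 9.52×10^-7; √(3.17ν²L/(gD³h_f)) = 1.04×10^-5
Q = -0.965·0.03701·ln(1.136×10^-5) = 0.4066 m³/s
Check: V = 2.85 m/s, Re = 2.39×10^6, f = 0.01023, h_f = 0.842 m ≈ 0.841 m ✓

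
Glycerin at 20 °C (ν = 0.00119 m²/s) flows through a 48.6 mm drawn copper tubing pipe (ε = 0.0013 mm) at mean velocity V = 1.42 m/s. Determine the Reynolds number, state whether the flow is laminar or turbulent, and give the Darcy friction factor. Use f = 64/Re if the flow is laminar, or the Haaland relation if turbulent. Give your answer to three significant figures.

Re = VD/ν = 1.420·0.0486/0.00119 = 58.0
Re < 2300 → laminar → f = 64/Re = 1.104

Re ≈ 58.0; laminar; f = 64/Re ≈ 1.10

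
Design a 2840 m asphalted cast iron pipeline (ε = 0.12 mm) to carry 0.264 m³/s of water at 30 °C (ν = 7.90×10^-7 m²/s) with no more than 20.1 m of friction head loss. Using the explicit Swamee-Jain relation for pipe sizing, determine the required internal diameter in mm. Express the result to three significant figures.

Swamee-Jain (Type III): D = 0.66·[ε^1.25·(LQ²/(gh_f))^4.75 + ν·Q^9.4·(L/(gh_f))^5.2]^0.04
LQ²/(gh_f) = 1.004; L/(gh_f) = 14.40
Term 1 = ε^1.25·(…)^4.75 = 1.28×10^-5; Term 2 = ν·Q^9.4·(…)^5.2 = 3.05×10^-6
D = 0.66·(1.28×10^-5 + 3.05×10^-6)^0.04 = 0.4242 m = 424 mm
Check: V = 1.87 m/s, Re = 1.00×10^6, f = 0.01560, h_f = 18.6 m ≈ 20.1 m ✓

D ≈ 424 mm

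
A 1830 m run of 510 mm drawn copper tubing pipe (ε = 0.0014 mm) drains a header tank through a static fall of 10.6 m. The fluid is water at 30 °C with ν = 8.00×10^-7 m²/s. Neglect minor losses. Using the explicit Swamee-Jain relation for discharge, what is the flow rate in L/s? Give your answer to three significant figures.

Q ≈ 469 L/s

Swamee-Jain (Type II): Q = -0.965·√(gD⁵h_f/L)·ln[ε/(3.7D) + √(3.17ν²L/(gD³h_f))]
√(gD⁵h_f/L) = √(9.81·0.510⁵·10.6/1830) = 0.04428
ε/(3.7D) = 7.42×10^-7; √(3.17ν²L/(gD³h_f)) = 1.64×10^-5
Q = -0.965·0.04428·ln(1.715×10^-5) = 0.4689 m³/s
Check: V = 2.30 m/s, Re = 1.46×10^6, f = 0.01099, h_f = 10.6 m ≈ 10.6 m ✓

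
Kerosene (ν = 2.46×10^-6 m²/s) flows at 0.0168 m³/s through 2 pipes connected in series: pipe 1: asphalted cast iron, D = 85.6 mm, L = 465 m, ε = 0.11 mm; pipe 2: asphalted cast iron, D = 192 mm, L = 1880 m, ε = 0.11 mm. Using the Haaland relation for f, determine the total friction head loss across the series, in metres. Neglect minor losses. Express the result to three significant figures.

H ≈ 57.8 m

Pipe 1: V = 2.919 m/s, Re = 1.02×10^5, ε/D = 0.00129, f = 0.02288, h_1 = f(L/D)V²/2g = 53.99 m
Pipe 2: V = 0.5803 m/s, Re = 4.53×10^4, ε/D = 5.73×10^-4, f = 0.02285, h_2 = f(L/D)V²/2g = 3.840 m
Series → Q common, losses add: H = Σh = 57.83 m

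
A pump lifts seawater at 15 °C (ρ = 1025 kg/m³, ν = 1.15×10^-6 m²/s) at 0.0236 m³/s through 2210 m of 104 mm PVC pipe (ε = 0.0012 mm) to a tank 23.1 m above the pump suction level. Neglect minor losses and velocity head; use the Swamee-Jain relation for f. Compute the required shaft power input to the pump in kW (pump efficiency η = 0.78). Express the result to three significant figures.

P_shaft ≈ 45.1 kW

V = 4Q/(πD²) = 2.778 m/s; Re = 2.51×10^5; ε/D = 1.15×10^-5; f = 0.01499
h_f = f(L/D)V²/2g = 125.3 m
Total head H = z + h_f = 23.1 + 125.3 = 148.4 m
P_hyd = ρgQH = 1025·9.81·0.0236·148.4 = 35.21 kW
P_shaft = P_hyd/η = 35.21/0.78 = 45.14 kW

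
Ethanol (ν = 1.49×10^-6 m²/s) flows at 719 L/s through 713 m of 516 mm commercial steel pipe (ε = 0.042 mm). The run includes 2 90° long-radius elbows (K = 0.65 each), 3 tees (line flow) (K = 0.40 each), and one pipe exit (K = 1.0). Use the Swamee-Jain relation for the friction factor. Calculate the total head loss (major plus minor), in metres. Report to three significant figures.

V = 4Q/(πD²) = 3.438 m/s; V²/2g = 0.6025 m
Re = 1.19×10^6, ε/D = 8.14×10^-5 → f = 0.01302 (Swamee-Jain)
Major: h_f = f(L/D)·V²/2g = 0.01302·1382·0.6025 = 10.84 m
Minor: ΣK = 3.50; h_m = ΣK·V²/2g = 2.109 m
Total H_L = 10.84 + 2.109 = 12.95 m

H_L ≈ 13.0 m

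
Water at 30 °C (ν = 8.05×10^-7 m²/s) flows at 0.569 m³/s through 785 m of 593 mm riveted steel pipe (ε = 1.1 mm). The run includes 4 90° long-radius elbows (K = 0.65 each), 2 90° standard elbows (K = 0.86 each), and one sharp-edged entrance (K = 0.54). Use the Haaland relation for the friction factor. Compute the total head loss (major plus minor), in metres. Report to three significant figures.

V = 4Q/(πD²) = 2.060 m/s; V²/2g = 0.2163 m
Re = 1.52×10^6, ε/D = 0.00185 → f = 0.02312 (Haaland)
Major: h_f = f(L/D)·V²/2g = 0.02312·1324·0.2163 = 6.621 m
Minor: ΣK = 4.86; h_m = ΣK·V²/2g = 1.051 m
Total H_L = 6.621 + 1.051 = 7.672 m

H_L ≈ 7.67 m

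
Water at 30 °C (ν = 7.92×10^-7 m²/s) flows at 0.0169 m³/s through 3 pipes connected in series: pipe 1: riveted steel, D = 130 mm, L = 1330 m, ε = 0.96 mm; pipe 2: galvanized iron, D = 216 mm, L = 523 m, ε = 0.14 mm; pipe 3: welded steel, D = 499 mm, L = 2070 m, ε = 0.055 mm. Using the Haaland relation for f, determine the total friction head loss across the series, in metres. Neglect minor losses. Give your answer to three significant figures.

H ≈ 29.9 m

Pipe 1: V = 1.273 m/s, Re = 2.09×10^5, ε/D = 0.00738, f = 0.03469, h_1 = f(L/D)V²/2g = 29.32 m
Pipe 2: V = 0.4612 m/s, Re = 1.26×10^5, ε/D = 6.48×10^-4, f = 0.02017, h_2 = f(L/D)V²/2g = 0.5294 m
Pipe 3: V = 0.08642 m/s, Re = 5.44×10^4, ε/D = 1.10×10^-4, f = 0.02065, h_3 = f(L/D)V²/2g = 0.03261 m
Series → Q common, losses add: H = Σh = 29.89 m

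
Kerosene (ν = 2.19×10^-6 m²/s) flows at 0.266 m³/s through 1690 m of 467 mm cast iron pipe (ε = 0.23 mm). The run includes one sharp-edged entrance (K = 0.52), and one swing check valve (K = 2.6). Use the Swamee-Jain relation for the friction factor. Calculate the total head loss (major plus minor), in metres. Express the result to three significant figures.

V = 4Q/(πD²) = 1.553 m/s; V²/2g = 0.1229 m
Re = 3.31×10^5, ε/D = 4.93×10^-4 → f = 0.01816 (Swamee-Jain)
Major: h_f = f(L/D)·V²/2g = 0.01816·3619·0.1229 = 8.079 m
Minor: ΣK = 3.12; h_m = ΣK·V²/2g = 0.3835 m
Total H_L = 8.079 + 0.3835 = 8.462 m

H_L ≈ 8.46 m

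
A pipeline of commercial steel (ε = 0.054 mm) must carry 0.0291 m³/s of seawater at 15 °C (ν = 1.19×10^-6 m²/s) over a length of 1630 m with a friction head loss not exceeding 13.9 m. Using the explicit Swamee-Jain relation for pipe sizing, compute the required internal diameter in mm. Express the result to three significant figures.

Swamee-Jain (Type III): D = 0.66·[ε^1.25·(LQ²/(gh_f))^4.75 + ν·Q^9.4·(L/(gh_f))^5.2]^0.04
LQ²/(gh_f) = 0.01012; L/(gh_f) = 11.95
Term 1 = ε^1.25·(…)^4.75 = 1.55×10^-15; Term 2 = ν·Q^9.4·(…)^5.2 = 1.73×10^-15
D = 0.66·(1.55×10^-15 + 1.73×10^-15)^0.04 = 0.1739 m = 174 mm
Check: V = 1.23 m/s, Re = 1.79×10^5, f = 0.01808, h_f = 13.0 m ≈ 13.9 m ✓

D ≈ 174 mm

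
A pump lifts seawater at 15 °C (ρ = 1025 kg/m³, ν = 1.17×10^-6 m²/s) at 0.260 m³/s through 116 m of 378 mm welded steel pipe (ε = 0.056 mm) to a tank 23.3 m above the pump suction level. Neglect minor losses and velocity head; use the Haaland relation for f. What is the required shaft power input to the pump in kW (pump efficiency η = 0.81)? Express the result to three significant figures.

P_shaft ≈ 79.1 kW

V = 4Q/(πD²) = 2.317 m/s; Re = 7.49×10^5; ε/D = 1.48×10^-4; f = 0.01427
h_f = f(L/D)V²/2g = 1.198 m
Total head H = z + h_f = 23.3 + 1.198 = 24.50 m
P_hyd = ρgQH = 1025·9.81·0.260·24.50 = 64.05 kW
P_shaft = P_hyd/η = 64.05/0.81 = 79.07 kW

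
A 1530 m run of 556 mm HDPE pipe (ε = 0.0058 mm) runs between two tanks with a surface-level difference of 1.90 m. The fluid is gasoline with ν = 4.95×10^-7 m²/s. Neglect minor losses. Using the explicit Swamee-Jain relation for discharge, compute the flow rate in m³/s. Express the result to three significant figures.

Swamee-Jain (Type II): Q = -0.965·√(gD⁵h_f/L)·ln[ε/(3.7D) + √(3.17ν²L/(gD³h_f))]
√(gD⁵h_f/L) = √(9.81·0.556⁵·1.90/1530) = 0.02544
ε/(3.7D) = 2.82×10^-6; √(3.17ν²L/(gD³h_f)) = 1.93×10^-5
Q = -0.965·0.02544·ln(2.208×10^-5) = 0.2632 m³/s
Check: V = 1.08 m/s, Re = 1.22×10^6, f = 0.01152, h_f = 1.90 m ≈ 1.90 m ✓

Q ≈ 0.263 m³/s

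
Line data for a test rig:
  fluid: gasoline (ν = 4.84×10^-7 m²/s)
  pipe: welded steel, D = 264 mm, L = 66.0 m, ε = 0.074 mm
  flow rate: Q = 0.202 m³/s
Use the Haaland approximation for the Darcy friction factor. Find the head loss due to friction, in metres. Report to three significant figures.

V = 4Q/(πD²) = 4·0.202/(π·0.264²) = 3.690 m/s
Re = VD/ν = 3.690·0.264/4.84×10^-7 = 2.01×10^6 → turbulent
ε/D = 0.074/264 = 2.80×10^-4
Haaland: f = 0.01510
h_f = f(L/D)V²/(2g) = 0.01510·(66.0/0.264)·3.690²/(2·9.81) = 2.620 m

h_f ≈ 2.62 m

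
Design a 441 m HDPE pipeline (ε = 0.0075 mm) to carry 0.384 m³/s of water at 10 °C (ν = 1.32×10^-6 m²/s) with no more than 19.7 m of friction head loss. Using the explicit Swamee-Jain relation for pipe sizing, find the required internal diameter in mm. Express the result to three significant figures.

Swamee-Jain (Type III): D = 0.66·[ε^1.25·(LQ²/(gh_f))^4.75 + ν·Q^9.4·(L/(gh_f))^5.2]^0.04
LQ²/(gh_f) = 0.3365; L/(gh_f) = 2.282
Term 1 = ε^1.25·(…)^4.75 = 2.22×10^-9; Term 2 = ν·Q^9.4·(…)^5.2 = 1.19×10^-8
D = 0.66·(2.22×10^-9 + 1.19×10^-8)^0.04 = 0.3203 m = 320 mm
Check: V = 4.77 m/s, Re = 1.16×10^6, f = 0.01192, h_f = 19.0 m ≈ 19.7 m ✓

D ≈ 320 mm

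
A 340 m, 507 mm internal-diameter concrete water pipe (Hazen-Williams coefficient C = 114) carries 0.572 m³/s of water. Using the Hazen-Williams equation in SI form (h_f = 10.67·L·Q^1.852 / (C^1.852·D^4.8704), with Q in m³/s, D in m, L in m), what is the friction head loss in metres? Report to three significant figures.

h_f = 10.67·340·0.572^1.852 / (114^1.852·0.507^4.8704) = 5.466 m

h_f ≈ 5.47 m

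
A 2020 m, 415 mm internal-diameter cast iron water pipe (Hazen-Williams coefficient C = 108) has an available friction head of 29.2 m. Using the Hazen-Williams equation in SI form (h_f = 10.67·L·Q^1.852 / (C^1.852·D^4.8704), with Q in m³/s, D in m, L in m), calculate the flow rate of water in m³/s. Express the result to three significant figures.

Q ≈ 0.302 m³/s

Rearranging: Q = [h_f·C^1.852·D^4.8704 / (10.67·L)]^(1/1.852)
Q = [29.2·108^1.852·0.415^4.8704 / (10.67·2020)]^0.540 = 0.3022 m³/s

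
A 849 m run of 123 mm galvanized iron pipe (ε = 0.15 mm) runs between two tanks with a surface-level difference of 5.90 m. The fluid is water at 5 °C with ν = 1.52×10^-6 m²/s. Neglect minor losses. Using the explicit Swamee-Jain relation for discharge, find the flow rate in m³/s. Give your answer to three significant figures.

Swamee-Jain (Type II): Q = -0.965·√(gD⁵h_f/L)·ln[ε/(3.7D) + √(3.17ν²L/(gD³h_f))]
√(gD⁵h_f/L) = √(9.81·0.123⁵·5.90/849) = 0.001385
ε/(3.7D) = 3.30×10^-4; √(3.17ν²L/(gD³h_f)) = 2.40×10^-4
Q = -0.965·0.001385·ln(5.699×10^-4) = 0.009987 m³/s
Check: V = 0.840 m/s, Re = 6.80×10^4, f = 0.02394, h_f = 5.95 m ≈ 5.90 m ✓

Q ≈ 0.00999 m³/s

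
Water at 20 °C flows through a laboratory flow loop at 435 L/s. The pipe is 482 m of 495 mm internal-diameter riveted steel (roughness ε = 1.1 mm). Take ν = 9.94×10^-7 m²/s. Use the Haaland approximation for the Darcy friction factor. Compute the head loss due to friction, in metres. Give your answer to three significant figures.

h_f ≈ 6.16 m

V = 4Q/(πD²) = 4·0.435/(π·0.495²) = 2.260 m/s
Re = VD/ν = 2.260·0.495/9.94×10^-7 = 1.13×10^6 → turbulent
ε/D = 1.1/495 = 0.00222
Haaland: f = 0.02427
h_f = f(L/D)V²/(2g) = 0.02427·(482/0.495)·2.260²/(2·9.81) = 6.155 m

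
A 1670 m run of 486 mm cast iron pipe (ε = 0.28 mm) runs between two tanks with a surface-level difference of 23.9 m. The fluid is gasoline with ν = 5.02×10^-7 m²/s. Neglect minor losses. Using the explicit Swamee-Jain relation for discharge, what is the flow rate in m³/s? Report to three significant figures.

Q ≈ 0.519 m³/s

Swamee-Jain (Type II): Q = -0.965·√(gD⁵h_f/L)·ln[ε/(3.7D) + √(3.17ν²L/(gD³h_f))]
√(gD⁵h_f/L) = √(9.81·0.486⁵·23.9/1670) = 0.06170
ε/(3.7D) = 1.56×10^-4; √(3.17ν²L/(gD³h_f)) = 7.04×10^-6
Q = -0.965·0.06170·ln(1.628×10^-4) = 0.5194 m³/s
Check: V = 2.80 m/s, Re = 2.71×10^6, f = 0.01747, h_f = 24.0 m ≈ 23.9 m ✓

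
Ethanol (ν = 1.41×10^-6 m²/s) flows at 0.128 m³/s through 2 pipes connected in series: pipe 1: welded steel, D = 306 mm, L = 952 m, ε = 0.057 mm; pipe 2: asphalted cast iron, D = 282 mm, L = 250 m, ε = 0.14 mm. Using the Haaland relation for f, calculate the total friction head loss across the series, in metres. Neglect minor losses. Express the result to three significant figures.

H ≈ 10.8 m

Pipe 1: V = 1.741 m/s, Re = 3.78×10^5, ε/D = 1.86×10^-4, f = 0.01556, h_1 = f(L/D)V²/2g = 7.476 m
Pipe 2: V = 2.049 m/s, Re = 4.10×10^5, ε/D = 4.96×10^-4, f = 0.01772, h_2 = f(L/D)V²/2g = 3.364 m
Series → Q common, losses add: H = Σh = 10.84 m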